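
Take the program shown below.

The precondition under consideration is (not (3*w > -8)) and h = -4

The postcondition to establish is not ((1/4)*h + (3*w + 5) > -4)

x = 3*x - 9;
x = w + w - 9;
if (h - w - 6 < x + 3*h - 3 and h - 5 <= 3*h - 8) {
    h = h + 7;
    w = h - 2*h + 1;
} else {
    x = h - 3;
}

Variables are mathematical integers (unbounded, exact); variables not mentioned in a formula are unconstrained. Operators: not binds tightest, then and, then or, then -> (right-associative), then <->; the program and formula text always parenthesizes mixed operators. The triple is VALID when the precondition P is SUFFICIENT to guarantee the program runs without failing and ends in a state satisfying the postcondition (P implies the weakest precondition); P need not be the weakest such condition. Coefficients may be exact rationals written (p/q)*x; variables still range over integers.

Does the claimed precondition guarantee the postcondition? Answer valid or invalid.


Working backward. After the program, the postcondition not ((1/4)*h + (3*w + 5) > -4) must hold; in canonical form it is not ((1/4)*h + 3*w > -9).
Then branch requires not ((11/4)*h < -29/4); else branch requires not ((1/4)*h + 3*w > -9).
Before the if: ((2*h + w + x > -3 and 2*h >= 3) -> (not ((11/4)*h < -29/4))) and ((not (2*h + w + x > -3 and 2*h >= 3)) -> (not ((1/4)*h + 3*w > -9)))
Before x := w + w - 9: ((2*h + 3*w > 6 and 2*h >= 3) -> (not ((11/4)*h < -29/4))) and ((not (2*h + 3*w > 6 and 2*h >= 3)) -> (not ((1/4)*h + 3*w > -9)))
Before x := 3*x - 9: ((2*h + 3*w > 6 and 2*h >= 3) -> (not ((11/4)*h < -29/4))) and ((not (2*h + 3*w > 6 and 2*h >= 3)) -> (not ((1/4)*h + 3*w > -9)))
The weakest precondition is ((2*h + 3*w > 6 and 2*h >= 3) -> (not ((11/4)*h < -29/4))) and ((not (2*h + 3*w > 6 and 2*h >= 3)) -> (not ((1/4)*h + 3*w > -9))).
Check whether (not (3*w > -8)) and h = -4 implies it.
Every state satisfying the precondition satisfies the weakest precondition: the implication holds.
Answer: valid


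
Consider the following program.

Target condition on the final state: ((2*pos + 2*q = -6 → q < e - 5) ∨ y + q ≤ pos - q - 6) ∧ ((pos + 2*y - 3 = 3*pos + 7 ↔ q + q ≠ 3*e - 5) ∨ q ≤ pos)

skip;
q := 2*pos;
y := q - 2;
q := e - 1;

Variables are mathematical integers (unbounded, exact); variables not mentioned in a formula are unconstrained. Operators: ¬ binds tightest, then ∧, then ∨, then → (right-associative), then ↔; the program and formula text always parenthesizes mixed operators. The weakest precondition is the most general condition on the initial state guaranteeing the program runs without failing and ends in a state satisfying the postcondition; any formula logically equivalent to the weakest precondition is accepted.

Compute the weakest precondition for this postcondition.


Working backward. After the program, the postcondition ((2*pos + 2*q = -6 → q < e - 5) ∨ y + q ≤ pos - q - 6) ∧ ((pos + 2*y - 3 = 3*pos + 7 ↔ q + q ≠ 3*e - 5) ∨ q ≤ pos) must hold; in canonical form it is ((2*pos + 2*q = -6 → q < e - 5) ∨ 2*q + y ≤ pos - 6) ∧ ((2*y = 2*pos + 10 ↔ 2*q ≠ 3*e - 5) ∨ q ≤ pos).
Before q := e - 1: ((¬(2*e + 2*pos = -4)) ∨ 2*e + y ≤ pos - 4) ∧ ((2*y = 2*pos + 10 ↔ e ≠ 3) ∨ e ≤ pos + 1)
Before y := q - 2: ((¬(2*e + 2*pos = -4)) ∨ 2*e + q ≤ pos - 2) ∧ ((2*q = 2*pos + 14 ↔ e ≠ 3) ∨ e ≤ pos + 1)
Before q := 2*pos: ((¬(2*e + 2*pos = -4)) ∨ 2*e + pos ≤ -2) ∧ ((2*pos = 14 ↔ e ≠ 3) ∨ e ≤ pos + 1)
Before skip: ((¬(2*e + 2*pos = -4)) ∨ 2*e + pos ≤ -2) ∧ ((2*pos = 14 ↔ e ≠ 3) ∨ e ≤ pos + 1)
Answer: WP = ((¬(2*e + 2*pos = -4)) ∨ 2*e + pos ≤ -2) ∧ ((2*pos = 14 ↔ e ≠ 3) ∨ e ≤ pos + 1)


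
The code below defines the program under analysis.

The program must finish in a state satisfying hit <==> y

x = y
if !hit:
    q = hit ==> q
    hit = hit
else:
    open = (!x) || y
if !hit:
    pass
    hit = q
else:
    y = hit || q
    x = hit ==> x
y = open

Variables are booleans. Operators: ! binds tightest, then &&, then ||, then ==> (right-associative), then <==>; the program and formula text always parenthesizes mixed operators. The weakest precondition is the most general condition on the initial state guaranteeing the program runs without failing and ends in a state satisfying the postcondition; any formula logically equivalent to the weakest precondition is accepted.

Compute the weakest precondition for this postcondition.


Working backward. After the program, hit <==> y must hold.
Before y := open: hit <==> open
Then branch requires q <==> open; else branch requires hit <==> open.
Before the if: ((!hit) ==> (q <==> open)) && (hit ==> (hit <==> open))
Then branch requires ((!hit) ==> ((hit ==> q) <==> open)) && (hit ==> (hit <==> open)); else branch requires ((!hit) ==> (q <==> ((!x) || y))) && (hit ==> (hit <==> ((!x) || y))).
Before the if: ((!hit) ==> (((!hit) ==> ((hit ==> q) <==> open)) && (hit ==> (hit <==> open)))) && (hit ==> (((!hit) ==> (q <==> ((!x) || y))) && (hit ==> (hit <==> ((!x) || y)))))
Before x := y: ((!hit) ==> (((!hit) ==> ((hit ==> q) <==> open)) && (hit ==> (hit <==> open)))) && (hit ==> ((!hit) ==> q))
Answer: WP = ((!hit) ==> (((!hit) ==> ((hit ==> q) <==> open)) && (hit ==> (hit <==> open)))) && (hit ==> ((!hit) ==> q))


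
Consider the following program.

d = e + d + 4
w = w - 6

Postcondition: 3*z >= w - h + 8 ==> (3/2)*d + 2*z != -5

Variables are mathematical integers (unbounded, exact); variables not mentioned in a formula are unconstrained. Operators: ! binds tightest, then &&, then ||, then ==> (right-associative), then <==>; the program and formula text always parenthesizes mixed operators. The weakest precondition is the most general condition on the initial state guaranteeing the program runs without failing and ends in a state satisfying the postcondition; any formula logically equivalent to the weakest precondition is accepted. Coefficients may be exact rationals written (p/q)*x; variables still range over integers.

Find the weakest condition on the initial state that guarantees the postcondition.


Working backward. After the program, the postcondition 3*z >= w - h + 8 ==> (3/2)*d + 2*z != -5 must hold; in canonical form it is h + 3*z >= w + 8 ==> (3/2)*d + 2*z != -5.
Before w := w - 6: h + 3*z >= w + 2 ==> (3/2)*d + 2*z != -5
Before d := e + d + 4: h + 3*z >= w + 2 ==> (3/2)*d + (3/2)*e + 2*z != -11
Answer: WP = h + 3*z >= w + 2 ==> (3/2)*d + (3/2)*e + 2*z != -11


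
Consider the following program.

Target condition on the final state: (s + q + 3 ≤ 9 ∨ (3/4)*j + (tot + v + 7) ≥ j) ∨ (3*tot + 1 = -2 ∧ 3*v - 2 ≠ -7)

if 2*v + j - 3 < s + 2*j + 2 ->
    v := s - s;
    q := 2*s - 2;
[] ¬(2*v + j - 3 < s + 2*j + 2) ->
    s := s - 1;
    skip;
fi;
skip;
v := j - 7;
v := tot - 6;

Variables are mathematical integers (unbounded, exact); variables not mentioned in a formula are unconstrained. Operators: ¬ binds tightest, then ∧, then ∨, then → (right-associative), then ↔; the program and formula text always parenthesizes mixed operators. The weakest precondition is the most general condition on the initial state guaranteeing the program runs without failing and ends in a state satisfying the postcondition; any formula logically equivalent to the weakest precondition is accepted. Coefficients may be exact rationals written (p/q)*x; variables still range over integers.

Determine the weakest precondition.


Working backward. After the program, the postcondition (s + q + 3 ≤ 9 ∨ (3/4)*j + (tot + v + 7) ≥ j) ∨ (3*tot + 1 = -2 ∧ 3*v - 2 ≠ -7) must hold; in canonical form it is q + s ≤ 6 ∨ tot + v ≥ (1/4)*j - 7 ∨ (3*tot = -3 ∧ 3*v ≠ -5).
Before v := tot - 6: q + s ≤ 6 ∨ 2*tot ≥ (1/4)*j - 1 ∨ (3*tot = -3 ∧ 3*tot ≠ 13)
Before v := j - 7: q + s ≤ 6 ∨ 2*tot ≥ (1/4)*j - 1 ∨ (3*tot = -3 ∧ 3*tot ≠ 13)
Before skip: q + s ≤ 6 ∨ 2*tot ≥ (1/4)*j - 1 ∨ (3*tot = -3 ∧ 3*tot ≠ 13)
Then branch requires 3*s ≤ 8 ∨ 2*tot ≥ (1/4)*j - 1 ∨ (3*tot = -3 ∧ 3*tot ≠ 13); else branch requires q + s ≤ 7 ∨ 2*tot ≥ (1/4)*j - 1 ∨ (3*tot = -3 ∧ 3*tot ≠ 13).
Before the if: (2*v < j + s + 5 → (3*s ≤ 8 ∨ 2*tot ≥ (1/4)*j - 1 ∨ (3*tot = -3 ∧ 3*tot ≠ 13))) ∧ ((¬(2*v < j + s + 5)) → (q + s ≤ 7 ∨ 2*tot ≥ (1/4)*j - 1 ∨ (3*tot = -3 ∧ 3*tot ≠ 13)))
Answer: WP = (2*v < j + s + 5 → (3*s ≤ 8 ∨ 2*tot ≥ (1/4)*j - 1 ∨ (3*tot = -3 ∧ 3*tot ≠ 13))) ∧ ((¬(2*v < j + s + 5)) → (q + s ≤ 7 ∨ 2*tot ≥ (1/4)*j - 1 ∨ (3*tot = -3 ∧ 3*tot ≠ 13)))


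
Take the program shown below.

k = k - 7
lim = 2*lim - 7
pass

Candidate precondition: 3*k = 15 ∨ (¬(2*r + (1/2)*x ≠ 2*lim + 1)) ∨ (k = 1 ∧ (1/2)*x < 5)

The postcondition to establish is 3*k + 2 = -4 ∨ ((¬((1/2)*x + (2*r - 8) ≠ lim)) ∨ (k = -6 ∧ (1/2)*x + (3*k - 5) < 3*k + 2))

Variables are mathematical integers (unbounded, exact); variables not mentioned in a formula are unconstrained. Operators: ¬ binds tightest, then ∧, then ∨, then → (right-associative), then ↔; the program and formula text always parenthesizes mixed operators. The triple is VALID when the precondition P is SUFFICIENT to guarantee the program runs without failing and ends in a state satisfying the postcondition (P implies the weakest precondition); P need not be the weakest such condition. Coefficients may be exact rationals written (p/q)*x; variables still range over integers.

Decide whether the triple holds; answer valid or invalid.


Working backward. After the program, the postcondition 3*k + 2 = -4 ∨ ((¬((1/2)*x + (2*r - 8) ≠ lim)) ∨ (k = -6 ∧ (1/2)*x + (3*k - 5) < 3*k + 2)) must hold; in canonical form it is 3*k = -6 ∨ (¬(2*r + (1/2)*x ≠ lim + 8)) ∨ (k = -6 ∧ (1/2)*x < 7).
Before skip: 3*k = -6 ∨ (¬(2*r + (1/2)*x ≠ lim + 8)) ∨ (k = -6 ∧ (1/2)*x < 7)
Before lim := 2*lim - 7: 3*k = -6 ∨ (¬(2*r + (1/2)*x ≠ 2*lim + 1)) ∨ (k = -6 ∧ (1/2)*x < 7)
Before k := k - 7: 3*k = 15 ∨ (¬(2*r + (1/2)*x ≠ 2*lim + 1)) ∨ (k = 1 ∧ (1/2)*x < 7)
The weakest precondition is 3*k = 15 ∨ (¬(2*r + (1/2)*x ≠ 2*lim + 1)) ∨ (k = 1 ∧ (1/2)*x < 7).
Check whether 3*k = 15 ∨ (¬(2*r + (1/2)*x ≠ 2*lim + 1)) ∨ (k = 1 ∧ (1/2)*x < 5) implies it.
Every state satisfying the precondition satisfies the weakest precondition: the implication holds.
Answer: valid


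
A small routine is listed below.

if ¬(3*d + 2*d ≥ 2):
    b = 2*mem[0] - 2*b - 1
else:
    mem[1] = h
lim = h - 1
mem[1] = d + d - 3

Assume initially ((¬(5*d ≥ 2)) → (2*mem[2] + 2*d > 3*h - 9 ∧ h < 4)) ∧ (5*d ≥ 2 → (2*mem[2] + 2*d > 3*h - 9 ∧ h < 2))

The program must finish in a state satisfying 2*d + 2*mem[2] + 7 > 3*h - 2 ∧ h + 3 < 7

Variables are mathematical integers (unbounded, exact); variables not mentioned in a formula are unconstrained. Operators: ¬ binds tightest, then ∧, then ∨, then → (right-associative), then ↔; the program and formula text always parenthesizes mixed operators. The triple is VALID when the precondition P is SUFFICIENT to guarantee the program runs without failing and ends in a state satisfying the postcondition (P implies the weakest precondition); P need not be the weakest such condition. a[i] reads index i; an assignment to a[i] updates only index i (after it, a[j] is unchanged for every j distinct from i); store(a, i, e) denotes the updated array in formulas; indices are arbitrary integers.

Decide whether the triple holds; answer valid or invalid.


Working backward. After the program, the postcondition 2*d + 2*mem[2] + 7 > 3*h - 2 ∧ h + 3 < 7 must hold; in canonical form it is 2*mem[2] + 2*d > 3*h - 9 ∧ h < 4.
Before mem[1] := d + d - 3: 2*mem[2] + 2*d > 3*h - 9 ∧ h < 4
Before lim := h - 1: 2*mem[2] + 2*d > 3*h - 9 ∧ h < 4
Then branch requires 2*mem[2] + 2*d > 3*h - 9 ∧ h < 4; else branch requires 2*mem[2] + 2*d > 3*h - 9 ∧ h < 4.
Before the if: ((¬(5*d ≥ 2)) → (2*mem[2] + 2*d > 3*h - 9 ∧ h < 4)) ∧ (5*d ≥ 2 → (2*mem[2] + 2*d > 3*h - 9 ∧ h < 4))
The weakest precondition is ((¬(5*d ≥ 2)) → (2*mem[2] + 2*d > 3*h - 9 ∧ h < 4)) ∧ (5*d ≥ 2 → (2*mem[2] + 2*d > 3*h - 9 ∧ h < 4)).
Check whether ((¬(5*d ≥ 2)) → (2*mem[2] + 2*d > 3*h - 9 ∧ h < 4)) ∧ (5*d ≥ 2 → (2*mem[2] + 2*d > 3*h - 9 ∧ h < 2)) implies it.
Every state satisfying the precondition satisfies the weakest precondition: the implication holds.
Answer: valid


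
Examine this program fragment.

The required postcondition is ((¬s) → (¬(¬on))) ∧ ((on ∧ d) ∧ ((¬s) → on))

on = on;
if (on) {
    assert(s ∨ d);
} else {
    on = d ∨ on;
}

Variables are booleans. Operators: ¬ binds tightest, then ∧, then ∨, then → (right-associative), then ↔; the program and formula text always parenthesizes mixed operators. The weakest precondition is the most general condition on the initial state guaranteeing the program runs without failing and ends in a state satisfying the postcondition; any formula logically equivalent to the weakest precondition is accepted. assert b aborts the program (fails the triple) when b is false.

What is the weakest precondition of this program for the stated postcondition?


Working backward. After the program, the postcondition ((¬s) → (¬(¬on))) ∧ ((on ∧ d) ∧ ((¬s) → on)) must hold; in canonical form it is ((¬s) → on) ∧ on ∧ d.
Then branch requires (s ∨ d) ∧ ((¬s) → on) ∧ on ∧ d; else branch requires ((¬s) → (d ∨ on)) ∧ (d ∨ on) ∧ d.
Before the if: (on → ((s ∨ d) ∧ ((¬s) → on) ∧ on ∧ d)) ∧ ((¬on) → (((¬s) → (d ∨ on)) ∧ (d ∨ on) ∧ d))
Before on := on: (on → ((s ∨ d) ∧ ((¬s) → on) ∧ on ∧ d)) ∧ ((¬on) → (((¬s) → (d ∨ on)) ∧ (d ∨ on) ∧ d))
Answer: WP = (on → ((s ∨ d) ∧ ((¬s) → on) ∧ on ∧ d)) ∧ ((¬on) → (((¬s) → (d ∨ on)) ∧ (d ∨ on) ∧ d))


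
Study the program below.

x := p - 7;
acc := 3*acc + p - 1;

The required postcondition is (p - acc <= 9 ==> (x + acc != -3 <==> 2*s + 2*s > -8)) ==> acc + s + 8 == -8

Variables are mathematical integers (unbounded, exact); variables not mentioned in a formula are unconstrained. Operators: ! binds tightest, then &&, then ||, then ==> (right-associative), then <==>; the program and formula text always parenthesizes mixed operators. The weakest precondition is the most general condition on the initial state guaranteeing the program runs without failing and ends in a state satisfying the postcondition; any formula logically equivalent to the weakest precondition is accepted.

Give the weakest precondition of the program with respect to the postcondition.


Working backward. After the program, the postcondition (p - acc <= 9 ==> (x + acc != -3 <==> 2*s + 2*s > -8)) ==> acc + s + 8 == -8 must hold; in canonical form it is (p <= acc + 9 ==> (acc + x != -3 <==> 4*s > -8)) ==> acc + s == -16.
Before acc := 3*acc + p - 1: (3*acc >= -8 ==> (3*acc + p + x != -2 <==> 4*s > -8)) ==> 3*acc + p + s == -15
Before x := p - 7: (3*acc >= -8 ==> (3*acc + 2*p != 5 <==> 4*s > -8)) ==> 3*acc + p + s == -15
Answer: WP = (3*acc >= -8 ==> (3*acc + 2*p != 5 <==> 4*s > -8)) ==> 3*acc + p + s == -15


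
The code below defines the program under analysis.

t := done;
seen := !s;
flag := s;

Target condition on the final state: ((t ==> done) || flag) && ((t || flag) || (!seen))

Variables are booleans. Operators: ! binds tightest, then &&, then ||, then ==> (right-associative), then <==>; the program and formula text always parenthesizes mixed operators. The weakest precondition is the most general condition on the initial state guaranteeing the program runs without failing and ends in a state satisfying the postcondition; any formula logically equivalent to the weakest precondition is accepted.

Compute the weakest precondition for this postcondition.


Working backward. After the program, the postcondition ((t ==> done) || flag) && ((t || flag) || (!seen)) must hold; in canonical form it is ((t ==> done) || flag) && (t || flag || (!seen)).
Before flag := s: ((t ==> done) || s) && (t || s || (!seen))
Before seen := !s: ((t ==> done) || s) && (t || s)
Before t := done: done || s
Answer: WP = done || s


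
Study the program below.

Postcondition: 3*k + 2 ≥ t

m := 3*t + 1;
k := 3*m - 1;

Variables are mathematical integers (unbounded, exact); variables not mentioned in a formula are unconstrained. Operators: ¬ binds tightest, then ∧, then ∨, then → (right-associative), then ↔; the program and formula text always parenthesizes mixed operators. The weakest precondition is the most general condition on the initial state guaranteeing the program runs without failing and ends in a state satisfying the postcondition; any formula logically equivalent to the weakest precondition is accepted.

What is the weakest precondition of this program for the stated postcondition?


Working backward. After the program, the postcondition 3*k + 2 ≥ t must hold; in canonical form it is 3*k ≥ t - 2.
Before k := 3*m - 1: 9*m ≥ t + 1
Before m := 3*t + 1: 26*t ≥ -8
Answer: WP = 26*t ≥ -8


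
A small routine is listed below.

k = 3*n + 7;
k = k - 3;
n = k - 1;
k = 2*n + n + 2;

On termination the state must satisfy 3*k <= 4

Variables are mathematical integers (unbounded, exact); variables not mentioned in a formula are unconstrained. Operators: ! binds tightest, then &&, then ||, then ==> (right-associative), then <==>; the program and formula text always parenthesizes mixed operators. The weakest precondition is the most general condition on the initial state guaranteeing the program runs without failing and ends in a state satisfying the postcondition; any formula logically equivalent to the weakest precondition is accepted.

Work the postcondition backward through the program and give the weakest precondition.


Working backward. After the program, 3*k <= 4 must hold.
Before k := 2*n + n + 2: 9*n <= -2
Before n := k - 1: 9*k <= 7
Before k := k - 3: 9*k <= 34
Before k := 3*n + 7: 27*n <= -29
Answer: WP = 27*n <= -29


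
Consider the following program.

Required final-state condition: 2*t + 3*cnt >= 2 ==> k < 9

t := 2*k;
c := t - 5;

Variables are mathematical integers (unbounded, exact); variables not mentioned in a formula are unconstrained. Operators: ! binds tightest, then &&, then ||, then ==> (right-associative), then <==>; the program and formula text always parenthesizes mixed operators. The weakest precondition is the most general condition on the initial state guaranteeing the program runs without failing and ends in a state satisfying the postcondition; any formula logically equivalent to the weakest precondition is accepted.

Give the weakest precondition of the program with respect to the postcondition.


Working backward. After the program, the postcondition 2*t + 3*cnt >= 2 ==> k < 9 must hold; in canonical form it is 3*cnt + 2*t >= 2 ==> k < 9.
Before c := t - 5: 3*cnt + 2*t >= 2 ==> k < 9
Before t := 2*k: 3*cnt + 4*k >= 2 ==> k < 9
Answer: WP = 3*cnt + 4*k >= 2 ==> k < 9


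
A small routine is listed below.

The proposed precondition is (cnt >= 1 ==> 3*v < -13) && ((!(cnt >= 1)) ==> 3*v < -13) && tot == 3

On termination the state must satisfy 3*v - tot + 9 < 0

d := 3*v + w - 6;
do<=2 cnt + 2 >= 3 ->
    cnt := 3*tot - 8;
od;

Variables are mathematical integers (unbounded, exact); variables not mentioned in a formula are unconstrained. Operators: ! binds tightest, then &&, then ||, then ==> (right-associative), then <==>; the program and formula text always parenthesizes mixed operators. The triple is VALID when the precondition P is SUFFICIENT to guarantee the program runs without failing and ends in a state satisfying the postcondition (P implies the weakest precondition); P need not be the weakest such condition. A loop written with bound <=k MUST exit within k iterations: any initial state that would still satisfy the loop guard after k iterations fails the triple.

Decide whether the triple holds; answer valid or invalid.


Working backward. After the program, the postcondition 3*v - tot + 9 < 0 must hold; in canonical form it is 3*v < tot - 9.
Before the loop (bound <=2), unroll the exhaustion recursion (WP_0 = exit-now case; WP_j = one more guarded iteration, up to j = 2):
  WP_0: (!(cnt >= 1)) && 3*v < tot - 9
  WP_1: (cnt >= 1 ==> ((!(3*tot >= 9)) && 3*v < tot - 9)) && ((!(cnt >= 1)) ==> 3*v < tot - 9)
  WP_2: (cnt >= 1 ==> ((3*tot >= 9 ==> ((!(3*tot >= 9)) && 3*v < tot - 9)) && ((!(3*tot >= 9)) ==> 3*v < tot - 9))) && ((!(cnt >= 1)) ==> 3*v < tot - 9)
So before the loop: (cnt >= 1 ==> ((3*tot >= 9 ==> ((!(3*tot >= 9)) && 3*v < tot - 9)) && ((!(3*tot >= 9)) ==> 3*v < tot - 9))) && ((!(cnt >= 1)) ==> 3*v < tot - 9)
Before d := 3*v + w - 6: (cnt >= 1 ==> ((3*tot >= 9 ==> ((!(3*tot >= 9)) && 3*v < tot - 9)) && ((!(3*tot >= 9)) ==> 3*v < tot - 9))) && ((!(cnt >= 1)) ==> 3*v < tot - 9)
The weakest precondition is (cnt >= 1 ==> ((3*tot >= 9 ==> ((!(3*tot >= 9)) && 3*v < tot - 9)) && ((!(3*tot >= 9)) ==> 3*v < tot - 9))) && ((!(cnt >= 1)) ==> 3*v < tot - 9).
Check whether (cnt >= 1 ==> 3*v < -13) && ((!(cnt >= 1)) ==> 3*v < -13) && tot == 3 implies it.
Countermodel: at the initial state cnt = 1, tot = 3, v = -5, the precondition holds but the weakest precondition fails.
Answer: invalid


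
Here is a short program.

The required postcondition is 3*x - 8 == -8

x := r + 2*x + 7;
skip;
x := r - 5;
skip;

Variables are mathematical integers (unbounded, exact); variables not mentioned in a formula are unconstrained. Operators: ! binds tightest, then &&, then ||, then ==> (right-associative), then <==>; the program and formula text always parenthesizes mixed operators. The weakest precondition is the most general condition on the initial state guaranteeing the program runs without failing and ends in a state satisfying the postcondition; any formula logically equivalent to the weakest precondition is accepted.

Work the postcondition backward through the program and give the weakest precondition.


Working backward. After the program, the postcondition 3*x - 8 == -8 must hold; in canonical form it is 3*x == 0.
Before skip: 3*x == 0
Before x := r - 5: 3*r == 15
Before skip: 3*r == 15
Before x := r + 2*x + 7: 3*r == 15
Answer: WP = 3*r == 15


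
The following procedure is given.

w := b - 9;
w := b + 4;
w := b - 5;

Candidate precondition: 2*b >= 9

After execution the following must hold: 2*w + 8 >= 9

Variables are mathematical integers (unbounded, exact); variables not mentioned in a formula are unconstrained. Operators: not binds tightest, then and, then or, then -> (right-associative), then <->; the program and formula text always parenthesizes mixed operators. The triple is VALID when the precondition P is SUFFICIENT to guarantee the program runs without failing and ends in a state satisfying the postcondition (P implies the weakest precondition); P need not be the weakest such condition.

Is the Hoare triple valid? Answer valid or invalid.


Working backward. After the program, the postcondition 2*w + 8 >= 9 must hold; in canonical form it is 2*w >= 1.
Before w := b - 5: 2*b >= 11
Before w := b + 4: 2*b >= 11
Before w := b - 9: 2*b >= 11
The weakest precondition is 2*b >= 11.
Check whether 2*b >= 9 implies it.
Countermodel: at the initial state b = 5, the precondition holds but the weakest precondition fails.
Answer: invalid


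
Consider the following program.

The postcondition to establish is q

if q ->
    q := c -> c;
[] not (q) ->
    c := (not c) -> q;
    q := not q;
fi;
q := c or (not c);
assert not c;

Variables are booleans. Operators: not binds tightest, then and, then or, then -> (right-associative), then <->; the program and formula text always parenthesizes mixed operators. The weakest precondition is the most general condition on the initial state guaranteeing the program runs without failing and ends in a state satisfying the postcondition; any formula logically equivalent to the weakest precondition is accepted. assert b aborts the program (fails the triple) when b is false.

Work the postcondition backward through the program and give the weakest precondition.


Working backward. After the program, q must hold.
Before assert not c: (not c) and q
Before q := c or (not c): not c
Then branch requires not c; else branch requires not ((not c) -> q).
Before the if: (q -> (not c)) and ((not q) -> (not ((not c) -> q)))
Answer: WP = (q -> (not c)) and ((not q) -> (not ((not c) -> q)))


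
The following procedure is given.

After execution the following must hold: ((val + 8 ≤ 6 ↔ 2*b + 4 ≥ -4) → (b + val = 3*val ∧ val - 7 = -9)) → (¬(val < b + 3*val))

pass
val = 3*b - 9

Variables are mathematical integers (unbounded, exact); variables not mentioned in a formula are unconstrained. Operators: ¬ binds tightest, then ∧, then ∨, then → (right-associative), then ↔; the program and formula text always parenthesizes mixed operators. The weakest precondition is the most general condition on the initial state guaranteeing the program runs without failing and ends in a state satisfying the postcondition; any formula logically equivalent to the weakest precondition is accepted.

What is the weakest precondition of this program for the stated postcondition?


Working backward. After the program, the postcondition ((val + 8 ≤ 6 ↔ 2*b + 4 ≥ -4) → (b + val = 3*val ∧ val - 7 = -9)) → (¬(val < b + 3*val)) must hold; in canonical form it is ((val ≤ -2 ↔ 2*b ≥ -8) → (b = 2*val ∧ val = -2)) → (¬(b + 2*val > 0)).
Before val := 3*b - 9: ((3*b ≤ 7 ↔ 2*b ≥ -8) → (5*b = 18 ∧ 3*b = 7)) → (¬(7*b > 18))
Before skip: ((3*b ≤ 7 ↔ 2*b ≥ -8) → (5*b = 18 ∧ 3*b = 7)) → (¬(7*b > 18))
Answer: WP = ((3*b ≤ 7 ↔ 2*b ≥ -8) → (5*b = 18 ∧ 3*b = 7)) → (¬(7*b > 18))


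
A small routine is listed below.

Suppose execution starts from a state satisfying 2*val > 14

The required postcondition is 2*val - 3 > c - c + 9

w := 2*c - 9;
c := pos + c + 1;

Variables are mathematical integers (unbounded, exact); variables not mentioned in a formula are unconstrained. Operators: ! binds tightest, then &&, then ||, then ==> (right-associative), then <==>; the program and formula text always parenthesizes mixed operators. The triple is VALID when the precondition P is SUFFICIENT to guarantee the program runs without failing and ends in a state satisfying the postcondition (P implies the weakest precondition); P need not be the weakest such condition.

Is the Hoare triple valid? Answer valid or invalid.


Working backward. After the program, the postcondition 2*val - 3 > c - c + 9 must hold; in canonical form it is 2*val > 12.
Before c := pos + c + 1: 2*val > 12
Before w := 2*c - 9: 2*val > 12
The weakest precondition is 2*val > 12.
Check whether 2*val > 14 implies it.
Every state satisfying the precondition satisfies the weakest precondition: the implication holds.
Answer: valid


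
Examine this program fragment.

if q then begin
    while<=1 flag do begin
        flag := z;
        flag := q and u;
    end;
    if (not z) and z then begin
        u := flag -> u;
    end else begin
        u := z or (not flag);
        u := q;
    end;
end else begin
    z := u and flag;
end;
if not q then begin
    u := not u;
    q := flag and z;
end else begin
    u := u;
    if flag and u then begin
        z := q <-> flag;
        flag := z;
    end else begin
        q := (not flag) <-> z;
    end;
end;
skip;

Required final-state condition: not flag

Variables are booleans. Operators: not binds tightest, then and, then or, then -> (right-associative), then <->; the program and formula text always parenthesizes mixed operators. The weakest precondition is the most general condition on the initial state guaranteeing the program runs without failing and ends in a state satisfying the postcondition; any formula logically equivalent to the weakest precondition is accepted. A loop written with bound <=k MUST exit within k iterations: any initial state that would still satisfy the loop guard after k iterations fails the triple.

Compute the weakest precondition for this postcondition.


Working backward. After the program, not flag must hold.
Before skip: not flag
Then branch requires not flag; else branch requires ((flag and u) -> (not (q <-> flag))) and ((not (flag and u)) -> (not flag)).
Before the if: ((not q) -> (not flag)) and (q -> (((flag and u) -> (not (q <-> flag))) and ((not (flag and u)) -> (not flag))))
Then branch requires (flag -> ((not (q and u)) and ((not q) -> (not (q and u))) and (q -> ((q and u) -> (not (q <-> (q and u))))))) and ((not flag) -> (((not q) -> (not flag)) and (q -> (((flag and q) -> (not (q <-> flag))) and ((not (flag and q)) -> (not flag)))))); else branch requires ((not q) -> (not flag)) and (q -> (((flag and u) -> (not (q <-> flag))) and ((not (flag and u)) -> (not flag)))).
Before the if: (q -> ((flag -> ((not (q and u)) and ((not q) -> (not (q and u))) and (q -> ((q and u) -> (not (q <-> (q and u))))))) and ((not flag) -> (((not q) -> (not flag)) and (q -> (((flag and q) -> (not (q <-> flag))) and ((not (flag and q)) -> (not flag)))))))) and ((not q) -> (((not q) -> (not flag)) and (q -> (((flag and u) -> (not (q <-> flag))) and ((not (flag and u)) -> (not flag))))))
Answer: WP = (q -> ((flag -> ((not (q and u)) and ((not q) -> (not (q and u))) and (q -> ((q and u) -> (not (q <-> (q and u))))))) and ((not flag) -> (((not q) -> (not flag)) and (q -> (((flag and q) -> (not (q <-> flag))) and ((not (flag and q)) -> (not flag)))))))) and ((not q) -> (((not q) -> (not flag)) and (q -> (((flag and u) -> (not (q <-> flag))) and ((not (flag and u)) -> (not flag))))))


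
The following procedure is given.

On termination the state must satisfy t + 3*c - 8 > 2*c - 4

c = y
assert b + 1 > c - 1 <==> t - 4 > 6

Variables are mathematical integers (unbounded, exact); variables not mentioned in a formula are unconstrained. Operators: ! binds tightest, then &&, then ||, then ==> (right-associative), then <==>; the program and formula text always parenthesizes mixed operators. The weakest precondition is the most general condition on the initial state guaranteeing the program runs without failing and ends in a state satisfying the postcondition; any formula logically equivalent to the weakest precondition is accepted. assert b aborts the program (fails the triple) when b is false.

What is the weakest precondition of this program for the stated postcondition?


Working backward. After the program, the postcondition t + 3*c - 8 > 2*c - 4 must hold; in canonical form it is c + t > 4.
Before assert b + 1 > c - 1 <==> t - 4 > 6: (b > c - 2 <==> t > 10) && c + t > 4
Before c := y: (b > y - 2 <==> t > 10) && t + y > 4
Answer: WP = (b > y - 2 <==> t > 10) && t + y > 4


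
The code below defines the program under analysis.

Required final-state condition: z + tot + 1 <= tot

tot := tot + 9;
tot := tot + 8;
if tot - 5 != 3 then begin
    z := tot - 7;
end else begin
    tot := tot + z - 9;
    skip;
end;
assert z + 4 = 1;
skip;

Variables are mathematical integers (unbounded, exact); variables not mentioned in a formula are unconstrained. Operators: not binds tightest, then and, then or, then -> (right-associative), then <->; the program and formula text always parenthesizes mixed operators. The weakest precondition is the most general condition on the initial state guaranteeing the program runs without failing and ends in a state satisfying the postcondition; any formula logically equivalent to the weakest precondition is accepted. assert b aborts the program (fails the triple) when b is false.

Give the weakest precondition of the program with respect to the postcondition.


Working backward. After the program, the postcondition z + tot + 1 <= tot must hold; in canonical form it is z <= -1.
Before skip: z <= -1
Before assert z + 4 = 1: z = -3 and z <= -1
Then branch requires tot = 4 and tot <= 6; else branch requires z = -3 and z <= -1.
Before the if: (tot != 8 -> (tot = 4 and tot <= 6)) and ((not (tot != 8)) -> (z = -3 and z <= -1))
Before tot := tot + 8: (tot != 0 -> (tot = -4 and tot <= -2)) and ((not (tot != 0)) -> (z = -3 and z <= -1))
Before tot := tot + 9: (tot != -9 -> (tot = -13 and tot <= -11)) and ((not (tot != -9)) -> (z = -3 and z <= -1))
Answer: WP = (tot != -9 -> (tot = -13 and tot <= -11)) and ((not (tot != -9)) -> (z = -3 and z <= -1))


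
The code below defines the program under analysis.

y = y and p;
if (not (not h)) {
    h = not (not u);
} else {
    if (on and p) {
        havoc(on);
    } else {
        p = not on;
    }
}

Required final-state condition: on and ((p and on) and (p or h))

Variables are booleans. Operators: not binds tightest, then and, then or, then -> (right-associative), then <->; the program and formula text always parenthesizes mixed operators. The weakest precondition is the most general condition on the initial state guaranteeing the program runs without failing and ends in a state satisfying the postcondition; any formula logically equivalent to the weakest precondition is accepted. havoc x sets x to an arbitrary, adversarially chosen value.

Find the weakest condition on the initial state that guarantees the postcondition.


Working backward. After the program, the postcondition on and ((p and on) and (p or h)) must hold; in canonical form it is on and p and (p or h).
Then branch requires on and p and (p or u); else branch requires (not (on and p)) and on and p.
Before the if: (h -> (on and p and (p or u))) and ((not h) -> ((not (on and p)) and on and p))
Before y := y and p: (h -> (on and p and (p or u))) and ((not h) -> ((not (on and p)) and on and p))
Answer: WP = (h -> (on and p and (p or u))) and ((not h) -> ((not (on and p)) and on and p))


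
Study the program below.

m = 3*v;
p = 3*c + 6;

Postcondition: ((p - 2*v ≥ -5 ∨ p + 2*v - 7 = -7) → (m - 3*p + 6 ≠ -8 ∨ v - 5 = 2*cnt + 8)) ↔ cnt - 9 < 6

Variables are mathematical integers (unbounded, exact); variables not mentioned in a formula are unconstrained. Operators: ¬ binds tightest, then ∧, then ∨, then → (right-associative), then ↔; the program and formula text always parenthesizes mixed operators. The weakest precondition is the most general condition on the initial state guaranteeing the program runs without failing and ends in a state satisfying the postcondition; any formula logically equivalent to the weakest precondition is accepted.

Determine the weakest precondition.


Working backward. After the program, the postcondition ((p - 2*v ≥ -5 ∨ p + 2*v - 7 = -7) → (m - 3*p + 6 ≠ -8 ∨ v - 5 = 2*cnt + 8)) ↔ cnt - 9 < 6 must hold; in canonical form it is ((p ≥ 2*v - 5 ∨ p + 2*v = 0) → (m ≠ 3*p - 14 ∨ v = 2*cnt + 13)) ↔ cnt < 15.
Before p := 3*c + 6: ((3*c ≥ 2*v - 11 ∨ 3*c + 2*v = -6) → (m ≠ 9*c + 4 ∨ v = 2*cnt + 13)) ↔ cnt < 15
Before m := 3*v: ((3*c ≥ 2*v - 11 ∨ 3*c + 2*v = -6) → (3*v ≠ 9*c + 4 ∨ v = 2*cnt + 13)) ↔ cnt < 15
Answer: WP = ((3*c ≥ 2*v - 11 ∨ 3*c + 2*v = -6) → (3*v ≠ 9*c + 4 ∨ v = 2*cnt + 13)) ↔ cnt < 15


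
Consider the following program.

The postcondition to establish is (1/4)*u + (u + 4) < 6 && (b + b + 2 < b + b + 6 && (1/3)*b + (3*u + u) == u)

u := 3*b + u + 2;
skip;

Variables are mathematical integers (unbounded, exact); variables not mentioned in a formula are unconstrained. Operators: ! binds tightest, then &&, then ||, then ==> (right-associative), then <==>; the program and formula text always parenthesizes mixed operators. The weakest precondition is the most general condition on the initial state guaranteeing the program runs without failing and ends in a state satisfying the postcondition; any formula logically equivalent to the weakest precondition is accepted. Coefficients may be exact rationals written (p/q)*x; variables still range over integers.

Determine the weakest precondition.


Working backward. After the program, the postcondition (1/4)*u + (u + 4) < 6 && (b + b + 2 < b + b + 6 && (1/3)*b + (3*u + u) == u) must hold; in canonical form it is (5/4)*u < 2 && (1/3)*b + 3*u == 0.
Before skip: (5/4)*u < 2 && (1/3)*b + 3*u == 0
Before u := 3*b + u + 2: (15/4)*b + (5/4)*u < -1/2 && (28/3)*b + 3*u == -6
Answer: WP = (15/4)*b + (5/4)*u < -1/2 && (28/3)*b + 3*u == -6


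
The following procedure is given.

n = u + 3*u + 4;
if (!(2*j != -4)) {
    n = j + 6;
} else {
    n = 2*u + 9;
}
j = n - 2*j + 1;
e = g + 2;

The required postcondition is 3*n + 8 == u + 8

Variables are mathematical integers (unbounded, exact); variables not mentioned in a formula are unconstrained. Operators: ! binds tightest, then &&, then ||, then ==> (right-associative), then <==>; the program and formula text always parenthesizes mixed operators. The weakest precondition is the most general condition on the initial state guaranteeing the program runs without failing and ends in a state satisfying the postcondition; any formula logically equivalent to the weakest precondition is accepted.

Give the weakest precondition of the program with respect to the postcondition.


Working backward. After the program, the postcondition 3*n + 8 == u + 8 must hold; in canonical form it is 3*n == u.
Before e := g + 2: 3*n == u
Before j := n - 2*j + 1: 3*n == u
Then branch requires 3*j == u - 18; else branch requires 5*u == -27.
Before the if: ((!(2*j != -4)) ==> 3*j == u - 18) && (2*j != -4 ==> 5*u == -27)
Before n := u + 3*u + 4: ((!(2*j != -4)) ==> 3*j == u - 18) && (2*j != -4 ==> 5*u == -27)
Answer: WP = ((!(2*j != -4)) ==> 3*j == u - 18) && (2*j != -4 ==> 5*u == -27)


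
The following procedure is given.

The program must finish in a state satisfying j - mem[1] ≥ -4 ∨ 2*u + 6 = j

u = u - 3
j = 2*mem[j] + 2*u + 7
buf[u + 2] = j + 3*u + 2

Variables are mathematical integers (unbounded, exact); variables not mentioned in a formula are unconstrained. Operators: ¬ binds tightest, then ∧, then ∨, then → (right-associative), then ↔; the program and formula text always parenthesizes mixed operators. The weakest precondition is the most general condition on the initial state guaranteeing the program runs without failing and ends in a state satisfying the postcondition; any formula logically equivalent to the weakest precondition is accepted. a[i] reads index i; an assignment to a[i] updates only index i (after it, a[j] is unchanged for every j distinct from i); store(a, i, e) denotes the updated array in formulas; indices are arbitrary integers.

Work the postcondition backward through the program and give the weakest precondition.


Working backward. After the program, the postcondition j - mem[1] ≥ -4 ∨ 2*u + 6 = j must hold; in canonical form it is j ≥ mem[1] - 4 ∨ 2*u = j - 6.
Before buf[u + 2] := j + 3*u + 2: j ≥ mem[1] - 4 ∨ 2*u = j - 6
Before j := 2*mem[j] + 2*u + 7: 2*mem[j] + 2*u ≥ mem[1] - 11 ∨ 2*mem[j] = -1
Before u := u - 3: 2*mem[j] + 2*u ≥ mem[1] - 5 ∨ 2*mem[j] = -1
Answer: WP = 2*mem[j] + 2*u ≥ mem[1] - 5 ∨ 2*mem[j] = -1


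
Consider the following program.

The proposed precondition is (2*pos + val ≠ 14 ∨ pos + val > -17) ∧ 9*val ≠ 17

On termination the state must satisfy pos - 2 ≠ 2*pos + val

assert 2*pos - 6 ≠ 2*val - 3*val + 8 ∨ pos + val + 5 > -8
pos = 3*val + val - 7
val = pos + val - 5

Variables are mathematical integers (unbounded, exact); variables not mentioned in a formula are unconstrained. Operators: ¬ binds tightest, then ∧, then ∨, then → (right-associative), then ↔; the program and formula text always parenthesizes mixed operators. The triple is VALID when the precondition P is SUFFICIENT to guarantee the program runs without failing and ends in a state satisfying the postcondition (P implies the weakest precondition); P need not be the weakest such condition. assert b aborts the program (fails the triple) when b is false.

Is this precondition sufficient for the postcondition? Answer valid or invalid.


Working backward. After the program, the postcondition pos - 2 ≠ 2*pos + val must hold; in canonical form it is pos + val ≠ -2.
Before val := pos + val - 5: 2*pos + val ≠ 3
Before pos := 3*val + val - 7: 9*val ≠ 17
Before assert 2*pos - 6 ≠ 2*val - 3*val + 8 ∨ pos + val + 5 > -8: (2*pos + val ≠ 14 ∨ pos + val > -13) ∧ 9*val ≠ 17
The weakest precondition is (2*pos + val ≠ 14 ∨ pos + val > -13) ∧ 9*val ≠ 17.
Check whether (2*pos + val ≠ 14 ∨ pos + val > -17) ∧ 9*val ≠ 17 implies it.
Countermodel: at the initial state pos = 27, val = -40, the precondition holds but the weakest precondition fails.
Answer: invalid
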